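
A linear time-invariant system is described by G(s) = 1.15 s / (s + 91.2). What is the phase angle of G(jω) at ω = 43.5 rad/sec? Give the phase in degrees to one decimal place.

64.5°

∠(j43.5) = 90.00°
∠(j43.5 + 91.2) = arctan(43.5/91.2) = 25.50°
∠G(j43.5) = 90.00° − 25.50° = 64.50°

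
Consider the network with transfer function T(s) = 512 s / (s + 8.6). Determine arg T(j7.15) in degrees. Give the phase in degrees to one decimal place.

∠(j7.15) = 90.00°
∠(j7.15 + 8.6) = arctan(7.15/8.6) = 39.74°
∠T(j7.15) = 90.00° − 39.74° = 50.26°

50.3°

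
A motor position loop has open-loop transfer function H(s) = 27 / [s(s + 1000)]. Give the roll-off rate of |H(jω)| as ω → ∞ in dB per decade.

-40 dB/decade

With 0 zeros and 2 poles, the high-frequency asymptotic slope is 20 × (0 − 2) = -40 dB/decade.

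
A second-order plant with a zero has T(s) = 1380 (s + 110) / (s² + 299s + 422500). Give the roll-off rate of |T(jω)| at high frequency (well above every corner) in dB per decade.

With 1 zero and 2 poles, the high-frequency asymptotic slope is 20 × (1 − 2) = -20 dB/decade.

-20 dB/decade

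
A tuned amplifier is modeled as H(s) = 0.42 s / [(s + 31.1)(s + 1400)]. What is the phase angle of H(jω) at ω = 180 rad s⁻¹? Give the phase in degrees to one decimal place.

2.5 deg

∠(j180) = 90.00°
∠(j180 + 31.1) = arctan(180/31.1) = 80.20°
∠(j180 + 1400) = arctan(180/1400) = 7.33°
∠H(j180) = 90.00° − (80.20° + 7.33°) = 2.48°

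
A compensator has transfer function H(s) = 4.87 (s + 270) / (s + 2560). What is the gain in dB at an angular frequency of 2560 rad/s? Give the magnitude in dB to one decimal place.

10.8 dB

|j2560 + 270| = √(2560² + 270²) = 2574
|j2560 + 2560| = √(2560² + 2560²) = 3620
|H(j2560)| = 4.87 × 2574 / 3620 = 3.4627
20 log₁₀(3.4627) = 10.79 dB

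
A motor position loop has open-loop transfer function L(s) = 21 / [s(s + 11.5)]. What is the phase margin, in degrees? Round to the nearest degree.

Gain crossover: |L(jω)| = 1 at ω ≈ 1.8 rad/sec.
∠L(j1.8) = −90° − arctan(1.8/11.5) ≈ -98.92°
PM = 180° + (-98.92°) = 81.08°

81 deg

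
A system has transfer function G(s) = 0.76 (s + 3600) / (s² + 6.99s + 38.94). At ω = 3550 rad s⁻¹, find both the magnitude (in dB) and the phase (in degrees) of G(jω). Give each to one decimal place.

|G| = -70.3 dB, ∠G = -135.3°

|j3550 + 3600| = √(3550² + 3600²) = 5056
|(j3550)² + 6.99(j3550) + 38.94| = |-1.2602e+07 + j24814| = 1.26e+07
|G(j3550)| = 0.76 × 5056 / 1.26e+07 = 0.0003049
20 log₁₀(0.0003049) = -70.32 dB
∠(j3550 + 3600) = arctan(3550/3600) = 44.60°
∠[(j3550)² + 6.99(j3550) + 38.94] = ∠[-1.2602e+07 + j24814] = 179.89°
∠G(j3550) = 44.60° − 179.89° = -135.29°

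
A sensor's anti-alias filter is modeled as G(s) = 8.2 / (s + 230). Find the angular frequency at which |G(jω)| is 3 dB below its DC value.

For a single-pole low-pass, the −3 dB point is at the pole: ω = 230 rad s⁻¹.

230 rad s⁻¹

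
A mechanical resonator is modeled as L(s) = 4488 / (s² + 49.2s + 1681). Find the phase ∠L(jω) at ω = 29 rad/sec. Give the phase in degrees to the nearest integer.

-60 deg

∠[(j29)² + 49.2(j29) + 1681] = ∠[840 + j1426.8] = 59.51°
∠L(j29) = −59.51° = -59.51°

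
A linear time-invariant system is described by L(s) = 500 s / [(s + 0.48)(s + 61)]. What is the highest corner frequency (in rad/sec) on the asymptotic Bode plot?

61 rad/sec

Break frequencies occur at each pole and zero magnitude: 0.48 rad/sec, 61 rad/sec.
The highest is 61 rad/sec.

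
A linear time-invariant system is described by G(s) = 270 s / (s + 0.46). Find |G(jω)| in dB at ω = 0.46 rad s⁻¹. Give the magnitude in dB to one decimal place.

|j0.46| = 0.46
|j0.46 + 0.46| = √(0.46² + 0.46²) = 0.6505
|G(j0.46)| = 270 × 0.46 / 0.6505 = 190.92
20 log₁₀(190.92) = 45.62 dB

45.6 dB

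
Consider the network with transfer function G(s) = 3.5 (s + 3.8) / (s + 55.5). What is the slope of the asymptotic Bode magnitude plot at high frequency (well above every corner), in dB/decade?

With 1 zero and 1 pole, the high-frequency asymptotic slope is 20 × (1 − 1) = 0 dB/decade.

0 dB/decade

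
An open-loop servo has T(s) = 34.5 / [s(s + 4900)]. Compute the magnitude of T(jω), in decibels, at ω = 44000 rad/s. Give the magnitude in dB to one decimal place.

-155.0 dB

|j44000 + 4900| = √(44000² + 4900²) = 4.427e+04
|j44000| = 4.4e+04
|T(j44000)| = 34.5 / (4.427e+04 × 4.4e+04) = 1.7711e-08
20 log₁₀(1.7711e-08) = -155.04 dB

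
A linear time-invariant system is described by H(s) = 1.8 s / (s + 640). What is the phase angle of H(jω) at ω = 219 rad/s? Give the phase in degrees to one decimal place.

∠(j219) = 90.00°
∠(j219 + 640) = arctan(219/640) = 18.89°
∠H(j219) = 90.00° − 18.89° = 71.11°

71.1°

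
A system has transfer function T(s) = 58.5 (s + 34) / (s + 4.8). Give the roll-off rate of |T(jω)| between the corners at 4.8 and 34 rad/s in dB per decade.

-20 dB/decade

In this band the factors already past their corner are: pole at 4.8; net slope = -20 dB/decade.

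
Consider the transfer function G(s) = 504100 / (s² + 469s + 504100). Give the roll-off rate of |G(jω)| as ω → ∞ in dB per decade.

With 0 zeros and 2 poles, the high-frequency asymptotic slope is 20 × (0 − 2) = -40 dB/decade.

-40 dB/decade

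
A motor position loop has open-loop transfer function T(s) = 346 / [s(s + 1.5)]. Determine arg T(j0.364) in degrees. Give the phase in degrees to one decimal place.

∠(j0.364 + 1.5) = arctan(0.364/1.5) = 13.64°
∠(j0.364) = 90.00°
∠T(j0.364) = − (13.64° + 90.00°) = -103.64°

-103.6°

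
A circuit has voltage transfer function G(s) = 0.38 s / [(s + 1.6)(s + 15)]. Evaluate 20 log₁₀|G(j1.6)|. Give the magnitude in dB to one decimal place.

|j1.6| = 1.6
|j1.6 + 1.6| = √(1.6² + 1.6²) = 2.263
|j1.6 + 15| = √(1.6² + 15²) = 15.09
|G(j1.6)| = 0.38 × 1.6 / (2.263 × 15.09) = 0.017812
20 log₁₀(0.017812) = -34.99 dB

-35.0 dB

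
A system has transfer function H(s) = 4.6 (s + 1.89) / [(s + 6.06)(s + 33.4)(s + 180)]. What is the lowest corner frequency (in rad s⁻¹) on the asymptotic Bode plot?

1.89 rad s⁻¹

Break frequencies occur at each pole and zero magnitude: 1.89 rad s⁻¹, 6.06 rad s⁻¹, 33.4 rad s⁻¹, 180 rad s⁻¹.
The lowest is 1.89 rad s⁻¹.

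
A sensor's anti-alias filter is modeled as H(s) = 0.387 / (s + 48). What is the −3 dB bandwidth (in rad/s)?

48 rad/s

For a single-pole low-pass, the −3 dB point is at the pole: ω = 48 rad/s.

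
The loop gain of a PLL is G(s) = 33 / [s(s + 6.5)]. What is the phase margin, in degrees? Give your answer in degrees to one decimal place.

56.8 deg

Gain crossover: |G(jω)| = 1 at ω ≈ 4.25 rad/s.
∠G(j4.25) = −90° − arctan(4.25/6.5) ≈ -123.17°
PM = 180° + (-123.17°) = 56.83°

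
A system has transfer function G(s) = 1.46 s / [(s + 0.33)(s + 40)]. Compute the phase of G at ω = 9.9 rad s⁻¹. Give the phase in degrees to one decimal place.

∠(j9.9) = 90.00°
∠(j9.9 + 0.33) = arctan(9.9/0.33) = 88.09°
∠(j9.9 + 40) = arctan(9.9/40) = 13.90°
∠G(j9.9) = 90.00° − (88.09° + 13.90°) = -11.99°

-12.0 deg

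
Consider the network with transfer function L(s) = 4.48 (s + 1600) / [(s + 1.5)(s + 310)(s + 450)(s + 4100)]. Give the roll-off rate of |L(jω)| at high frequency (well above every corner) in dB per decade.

With 1 zero and 4 poles, the high-frequency asymptotic slope is 20 × (1 − 4) = -60 dB/decade.

-60 dB/decade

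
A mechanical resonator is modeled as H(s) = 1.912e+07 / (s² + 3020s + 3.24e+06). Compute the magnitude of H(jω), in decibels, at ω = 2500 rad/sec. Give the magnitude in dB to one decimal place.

7.4 dB

|(j2500)² + 3020(j2500) + 3.24e+06| = |-3.01e+06 + j7.55e+06| = 8.128e+06
|H(j2500)| = 1.912e+07 / 8.128e+06 = 2.3524
20 log₁₀(2.3524) = 7.43 dB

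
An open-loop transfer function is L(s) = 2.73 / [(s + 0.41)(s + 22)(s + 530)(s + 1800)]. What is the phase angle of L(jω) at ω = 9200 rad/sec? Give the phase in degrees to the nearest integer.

-345°

∠(j9200 + 0.41) = arctan(9200/0.41) = 90.00°
∠(j9200 + 22) = arctan(9200/22) = 89.86°
∠(j9200 + 530) = arctan(9200/530) = 86.70°
∠(j9200 + 1800) = arctan(9200/1800) = 78.93°
∠L(j9200) = − (90.00° + 89.86° + 86.70° + 78.93°) = -345.49°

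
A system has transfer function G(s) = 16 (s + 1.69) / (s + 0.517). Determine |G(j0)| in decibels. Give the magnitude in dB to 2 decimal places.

34.37 dB

G(0) = 16 × 1.69 / 0.517 = 52.302
20 log₁₀(52.302) = 34.370 dB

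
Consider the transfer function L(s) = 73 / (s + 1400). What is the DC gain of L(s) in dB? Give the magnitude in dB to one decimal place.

-25.7 dB

L(0) = 73 / 1400 = 0.052143
20 log₁₀(0.052143) = -25.66 dB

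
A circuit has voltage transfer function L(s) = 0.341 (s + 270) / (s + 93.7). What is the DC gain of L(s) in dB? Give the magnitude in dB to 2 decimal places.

-0.15 dB

L(0) = 0.341 × 270 / 93.7 = 0.9826
20 log₁₀(0.9826) = -0.152 dB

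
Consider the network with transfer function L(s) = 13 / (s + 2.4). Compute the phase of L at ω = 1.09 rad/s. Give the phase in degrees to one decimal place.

-24.4°

∠(j1.09 + 2.4) = arctan(1.09/2.4) = 24.43°
∠L(j1.09) = −24.43° = -24.43°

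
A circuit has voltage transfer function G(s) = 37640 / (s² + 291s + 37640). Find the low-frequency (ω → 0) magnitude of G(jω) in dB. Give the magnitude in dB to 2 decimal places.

0.00 dB

G(0) = 37640 / 37640 = 1
20 log₁₀(1) = 0.000 dB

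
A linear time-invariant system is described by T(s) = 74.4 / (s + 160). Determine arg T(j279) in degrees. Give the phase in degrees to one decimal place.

∠(j279 + 160) = arctan(279/160) = 60.17°
∠T(j279) = −60.17° = -60.17°

-60.2 deg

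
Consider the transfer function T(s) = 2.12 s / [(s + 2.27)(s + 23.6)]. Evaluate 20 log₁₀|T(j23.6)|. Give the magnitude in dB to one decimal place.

|j23.6| = 23.6
|j23.6 + 2.27| = √(23.6² + 2.27²) = 23.71
|j23.6 + 23.6| = √(23.6² + 23.6²) = 33.38
|T(j23.6)| = 2.12 × 23.6 / (23.71 × 33.38) = 0.063228
20 log₁₀(0.063228) = -23.98 dB

-24.0 dB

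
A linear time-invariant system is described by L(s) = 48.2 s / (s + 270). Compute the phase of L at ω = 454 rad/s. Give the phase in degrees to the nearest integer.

31°

∠(j454) = 90.00°
∠(j454 + 270) = arctan(454/270) = 59.26°
∠L(j454) = 90.00° − 59.26° = 30.74°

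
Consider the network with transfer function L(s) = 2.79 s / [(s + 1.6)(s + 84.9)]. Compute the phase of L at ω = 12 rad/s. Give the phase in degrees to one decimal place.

∠(j12) = 90.00°
∠(j12 + 1.6) = arctan(12/1.6) = 82.41°
∠(j12 + 84.9) = arctan(12/84.9) = 8.05°
∠L(j12) = 90.00° − (82.41° + 8.05°) = -0.45°

-0.5 deg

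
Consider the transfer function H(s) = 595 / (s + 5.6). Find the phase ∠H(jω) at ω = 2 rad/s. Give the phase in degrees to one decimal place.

-19.7°

∠(j2 + 5.6) = arctan(2/5.6) = 19.65°
∠H(j2) = −19.65° = -19.65°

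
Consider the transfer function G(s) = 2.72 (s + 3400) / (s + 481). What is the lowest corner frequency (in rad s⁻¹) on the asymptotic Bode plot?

Break frequencies occur at each pole and zero magnitude: 481 rad s⁻¹, 3400 rad s⁻¹.
The lowest is 481 rad s⁻¹.

481 rad s⁻¹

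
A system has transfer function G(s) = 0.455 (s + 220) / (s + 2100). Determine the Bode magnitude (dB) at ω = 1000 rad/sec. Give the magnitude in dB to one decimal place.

|j1000 + 220| = √(1000² + 220²) = 1024
|j1000 + 2100| = √(1000² + 2100²) = 2326
|G(j1000)| = 0.455 × 1024 / 2326 = 0.2003
20 log₁₀(0.2003) = -13.97 dB

-14.0 dB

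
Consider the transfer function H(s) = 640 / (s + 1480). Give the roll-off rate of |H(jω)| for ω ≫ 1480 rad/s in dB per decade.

With 0 zeros and 1 pole, the high-frequency asymptotic slope is 20 × (0 − 1) = -20 dB/decade.

-20 dB/decade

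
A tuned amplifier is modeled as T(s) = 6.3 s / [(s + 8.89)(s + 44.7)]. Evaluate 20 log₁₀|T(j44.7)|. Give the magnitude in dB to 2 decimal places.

-20.20 dB

|j44.7| = 44.7
|j44.7 + 8.89| = √(44.7² + 8.89²) = 45.58
|j44.7 + 44.7| = √(44.7² + 44.7²) = 63.22
|T(j44.7)| = 6.3 × 44.7 / (45.58 × 63.22) = 0.097745
20 log₁₀(0.097745) = -20.198 dB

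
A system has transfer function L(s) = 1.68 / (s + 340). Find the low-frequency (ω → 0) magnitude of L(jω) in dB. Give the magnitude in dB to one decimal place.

L(0) = 1.68 / 340 = 0.0049412
20 log₁₀(0.0049412) = -46.12 dB

-46.1 dB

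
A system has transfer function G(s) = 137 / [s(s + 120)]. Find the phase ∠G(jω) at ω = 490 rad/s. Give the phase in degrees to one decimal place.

-166.2 deg

∠(j490 + 120) = arctan(490/120) = 76.24°
∠(j490) = 90.00°
∠G(j490) = − (76.24° + 90.00°) = -166.24°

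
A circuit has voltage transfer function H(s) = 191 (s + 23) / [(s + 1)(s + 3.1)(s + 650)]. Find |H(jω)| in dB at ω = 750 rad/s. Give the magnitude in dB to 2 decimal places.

|j750 + 23| = √(750² + 23²) = 750.4
|j750 + 1| = √(750² + 1²) = 750
|j750 + 3.1| = √(750² + 3.1²) = 750
|j750 + 650| = √(750² + 650²) = 992.5
|H(j750)| = 191 × 750.4 / (750 × 750 × 992.5) = 0.00025672
20 log₁₀(0.00025672) = -71.811 dB

-71.81 dB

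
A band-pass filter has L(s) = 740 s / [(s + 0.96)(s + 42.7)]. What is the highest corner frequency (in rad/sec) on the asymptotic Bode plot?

42.7 rad/sec

Break frequencies occur at each pole and zero magnitude: 0.96 rad/sec, 42.7 rad/sec.
The highest is 42.7 rad/sec.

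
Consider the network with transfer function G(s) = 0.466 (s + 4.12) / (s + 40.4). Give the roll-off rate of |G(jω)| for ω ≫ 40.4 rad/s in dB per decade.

With 1 zero and 1 pole, the high-frequency asymptotic slope is 20 × (1 − 1) = 0 dB/decade.

0 dB/decade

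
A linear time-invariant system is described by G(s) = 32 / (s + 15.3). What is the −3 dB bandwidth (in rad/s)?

15.3 rad/s

For a single-pole low-pass, the −3 dB point is at the pole: ω = 15.3 rad/s.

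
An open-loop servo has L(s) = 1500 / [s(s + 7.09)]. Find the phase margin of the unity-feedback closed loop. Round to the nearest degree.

10°

Gain crossover: |L(jω)| = 1 at ω ≈ 38.4 rad/sec.
∠L(j38.4) = −90° − arctan(38.4/7.09) ≈ -169.54°
PM = 180° + (-169.54°) = 10.46°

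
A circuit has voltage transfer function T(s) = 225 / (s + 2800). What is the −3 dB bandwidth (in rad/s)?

2800 rad/s

For a single-pole low-pass, the −3 dB point is at the pole: ω = 2800 rad/s.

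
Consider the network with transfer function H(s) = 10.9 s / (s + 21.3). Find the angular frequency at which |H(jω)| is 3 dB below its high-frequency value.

For a single-pole high-pass, the −3 dB point is at the pole: ω = 21.3 rad s⁻¹.

21.3 rad s⁻¹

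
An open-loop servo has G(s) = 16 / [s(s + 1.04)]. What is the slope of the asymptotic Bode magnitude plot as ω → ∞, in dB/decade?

-40 dB/decade

With 0 zeros and 2 poles, the high-frequency asymptotic slope is 20 × (0 − 2) = -40 dB/decade.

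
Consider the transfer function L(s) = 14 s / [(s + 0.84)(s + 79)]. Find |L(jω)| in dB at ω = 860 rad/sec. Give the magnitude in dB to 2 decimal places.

|j860| = 860
|j860 + 0.84| = √(860² + 0.84²) = 860
|j860 + 79| = √(860² + 79²) = 863.6
|L(j860)| = 14 × 860 / (860 × 863.6) = 0.016211
20 log₁₀(0.016211) = -35.804 dB

-35.80 dB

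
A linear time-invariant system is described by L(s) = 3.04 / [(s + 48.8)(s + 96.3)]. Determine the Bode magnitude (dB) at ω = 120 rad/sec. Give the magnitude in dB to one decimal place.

-76.3 dB

|j120 + 48.8| = √(120² + 48.8²) = 129.5
|j120 + 96.3| = √(120² + 96.3²) = 153.9
|L(j120)| = 3.04 / (129.5 × 153.9) = 0.00015252
20 log₁₀(0.00015252) = -76.33 dB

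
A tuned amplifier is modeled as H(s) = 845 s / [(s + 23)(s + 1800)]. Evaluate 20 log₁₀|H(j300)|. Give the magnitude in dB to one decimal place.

-6.7 dB

|j300| = 300
|j300 + 23| = √(300² + 23²) = 300.9
|j300 + 1800| = √(300² + 1800²) = 1825
|H(j300)| = 845 × 300 / (300.9 × 1825) = 0.4617
20 log₁₀(0.4617) = -6.71 dB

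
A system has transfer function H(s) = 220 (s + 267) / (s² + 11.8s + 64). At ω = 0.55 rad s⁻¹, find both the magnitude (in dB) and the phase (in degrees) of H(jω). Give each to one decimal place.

|j0.55 + 267| = √(0.55² + 267²) = 267
|(j0.55)² + 11.8(j0.55) + 64| = |63.697 + j6.49| = 64.03
|H(j0.55)| = 220 × 267 / 64.03 = 917.42
20 log₁₀(917.42) = 59.25 dB
∠(j0.55 + 267) = arctan(0.55/267) = 0.12°
∠[(j0.55)² + 11.8(j0.55) + 64] = ∠[63.697 + j6.49] = 5.82°
∠H(j0.55) = 0.12° − 5.82° = -5.70°

|H| = 59.3 dB, ∠H = -5.7°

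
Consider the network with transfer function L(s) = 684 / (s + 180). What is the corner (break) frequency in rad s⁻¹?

180 rad s⁻¹

The single real pole at s = −180 gives a corner at ω = 180 rad s⁻¹.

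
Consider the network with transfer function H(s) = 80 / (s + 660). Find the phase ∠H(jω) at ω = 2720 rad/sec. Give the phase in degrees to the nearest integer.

∠(j2720 + 660) = arctan(2720/660) = 76.36°
∠H(j2720) = −76.36° = -76.36°

-76°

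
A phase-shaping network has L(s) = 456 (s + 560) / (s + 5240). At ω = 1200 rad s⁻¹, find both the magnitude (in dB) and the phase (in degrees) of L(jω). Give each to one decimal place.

|L| = 41.0 dB, ∠L = 52.1 deg

|j1200 + 560| = √(1200² + 560²) = 1324
|j1200 + 5240| = √(1200² + 5240²) = 5376
|L(j1200)| = 456 × 1324 / 5376 = 112.33
20 log₁₀(112.33) = 41.01 dB
∠(j1200 + 560) = arctan(1200/560) = 64.98°
∠(j1200 + 5240) = arctan(1200/5240) = 12.90°
∠L(j1200) = 64.98° − 12.90° = 52.08°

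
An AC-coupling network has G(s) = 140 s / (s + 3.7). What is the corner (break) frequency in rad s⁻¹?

The single real pole at s = −3.7 gives a corner at ω = 3.7 rad s⁻¹.

3.7 rad s⁻¹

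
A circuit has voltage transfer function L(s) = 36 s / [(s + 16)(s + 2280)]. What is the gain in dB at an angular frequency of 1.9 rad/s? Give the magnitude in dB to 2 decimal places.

|j1.9| = 1.9
|j1.9 + 16| = √(1.9² + 16²) = 16.11
|j1.9 + 2280| = √(1.9² + 2280²) = 2280
|L(j1.9)| = 36 × 1.9 / (16.11 × 2280) = 0.0018619
20 log₁₀(0.0018619) = -54.601 dB

-54.60 dB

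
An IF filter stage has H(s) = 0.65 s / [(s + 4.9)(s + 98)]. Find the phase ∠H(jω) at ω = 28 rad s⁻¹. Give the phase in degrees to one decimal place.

∠(j28) = 90.00°
∠(j28 + 4.9) = arctan(28/4.9) = 80.07°
∠(j28 + 98) = arctan(28/98) = 15.95°
∠H(j28) = 90.00° − (80.07° + 15.95°) = -6.02°

-6.0°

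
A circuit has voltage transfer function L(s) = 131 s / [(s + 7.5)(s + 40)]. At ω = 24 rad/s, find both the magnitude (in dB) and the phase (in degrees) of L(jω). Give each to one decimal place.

|L| = 8.6 dB, ∠L = -13.6°

|j24| = 24
|j24 + 7.5| = √(24² + 7.5²) = 25.14
|j24 + 40| = √(24² + 40²) = 46.65
|L(j24)| = 131 × 24 / (25.14 × 46.65) = 2.6805
20 log₁₀(2.6805) = 8.56 dB
∠(j24) = 90.00°
∠(j24 + 7.5) = arctan(24/7.5) = 72.65°
∠(j24 + 40) = arctan(24/40) = 30.96°
∠L(j24) = 90.00° − (72.65° + 30.96°) = -13.61°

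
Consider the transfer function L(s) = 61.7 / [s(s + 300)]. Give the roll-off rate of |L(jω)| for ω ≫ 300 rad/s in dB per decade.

-40 dB/decade

With 0 zeros and 2 poles, the high-frequency asymptotic slope is 20 × (0 − 2) = -40 dB/decade.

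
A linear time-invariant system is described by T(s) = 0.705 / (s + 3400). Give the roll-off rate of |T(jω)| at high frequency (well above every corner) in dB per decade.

With 0 zeros and 1 pole, the high-frequency asymptotic slope is 20 × (0 − 1) = -20 dB/decade.

-20 dB/decade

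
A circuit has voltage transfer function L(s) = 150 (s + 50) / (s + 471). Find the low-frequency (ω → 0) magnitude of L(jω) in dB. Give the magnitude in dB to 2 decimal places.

24.04 dB

L(0) = 150 × 50 / 471 = 15.924
20 log₁₀(15.924) = 24.041 dB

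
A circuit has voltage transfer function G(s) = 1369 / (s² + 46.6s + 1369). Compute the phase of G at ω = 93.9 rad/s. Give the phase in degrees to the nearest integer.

∠[(j93.9)² + 46.6(j93.9) + 1369] = ∠[-7448.2 + j4375.7] = 149.57°
∠G(j93.9) = −149.57° = -149.57°

-150°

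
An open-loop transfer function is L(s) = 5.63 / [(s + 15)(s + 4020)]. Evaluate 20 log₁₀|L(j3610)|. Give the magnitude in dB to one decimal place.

|j3610 + 15| = √(3610² + 15²) = 3610
|j3610 + 4020| = √(3610² + 4020²) = 5403
|L(j3610)| = 5.63 / (3610 × 5403) = 2.8864e-07
20 log₁₀(2.8864e-07) = -130.79 dB

-130.8 dB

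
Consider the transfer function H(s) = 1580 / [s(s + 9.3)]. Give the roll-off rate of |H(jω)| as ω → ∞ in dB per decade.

-40 dB/decade

With 0 zeros and 2 poles, the high-frequency asymptotic slope is 20 × (0 − 2) = -40 dB/decade.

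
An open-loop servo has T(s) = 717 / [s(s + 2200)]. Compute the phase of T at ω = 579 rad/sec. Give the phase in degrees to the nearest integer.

∠(j579 + 2200) = arctan(579/2200) = 14.74°
∠(j579) = 90.00°
∠T(j579) = − (14.74° + 90.00°) = -104.74°

-105°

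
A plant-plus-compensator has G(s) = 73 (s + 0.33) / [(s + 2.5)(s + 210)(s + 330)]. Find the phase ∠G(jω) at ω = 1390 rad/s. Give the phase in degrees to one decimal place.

-158.0 deg

∠(j1390 + 0.33) = arctan(1390/0.33) = 89.99°
∠(j1390 + 2.5) = arctan(1390/2.5) = 89.90°
∠(j1390 + 210) = arctan(1390/210) = 81.41°
∠(j1390 + 330) = arctan(1390/330) = 76.64°
∠G(j1390) = 89.99° − (89.90° + 81.41° + 76.64°) = -157.96°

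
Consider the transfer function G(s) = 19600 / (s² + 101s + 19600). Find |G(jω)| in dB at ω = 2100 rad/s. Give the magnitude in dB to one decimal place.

-47.0 dB

|(j2100)² + 101(j2100) + 19600| = |-4.3904e+06 + j2.121e+05| = 4.396e+06
|G(j2100)| = 19600 / 4.396e+06 = 0.0044591
20 log₁₀(0.0044591) = -47.02 dB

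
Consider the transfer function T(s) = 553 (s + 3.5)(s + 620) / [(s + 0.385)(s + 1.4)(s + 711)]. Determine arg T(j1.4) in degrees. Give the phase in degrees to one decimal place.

∠(j1.4 + 3.5) = arctan(1.4/3.5) = 21.80°
∠(j1.4 + 620) = arctan(1.4/620) = 0.13°
∠(j1.4 + 0.385) = arctan(1.4/0.385) = 74.62°
∠(j1.4 + 1.4) = arctan(1.4/1.4) = 45.00°
∠(j1.4 + 711) = arctan(1.4/711) = 0.11°
∠T(j1.4) = 21.80° + 0.13° − (74.62° + 45.00° + 0.11°) = -97.81°

-97.8 deg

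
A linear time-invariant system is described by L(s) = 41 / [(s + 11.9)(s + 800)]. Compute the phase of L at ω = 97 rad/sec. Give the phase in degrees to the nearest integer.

-90°

∠(j97 + 11.9) = arctan(97/11.9) = 83.01°
∠(j97 + 800) = arctan(97/800) = 6.91°
∠L(j97) = − (83.01° + 6.91°) = -89.92°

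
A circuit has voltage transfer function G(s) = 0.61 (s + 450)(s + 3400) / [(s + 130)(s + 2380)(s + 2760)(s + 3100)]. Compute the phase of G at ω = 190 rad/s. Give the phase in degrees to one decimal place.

-41.5 deg

∠(j190 + 450) = arctan(190/450) = 22.89°
∠(j190 + 3400) = arctan(190/3400) = 3.20°
∠(j190 + 130) = arctan(190/130) = 55.62°
∠(j190 + 2380) = arctan(190/2380) = 4.56°
∠(j190 + 2760) = arctan(190/2760) = 3.94°
∠(j190 + 3100) = arctan(190/3100) = 3.51°
∠G(j190) = 22.89° + 3.20° − (55.62° + 4.56° + 3.94° + 3.51°) = -41.54°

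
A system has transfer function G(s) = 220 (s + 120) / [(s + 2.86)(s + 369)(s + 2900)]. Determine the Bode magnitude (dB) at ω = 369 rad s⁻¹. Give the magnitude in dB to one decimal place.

-76.4 dB

|j369 + 120| = √(369² + 120²) = 388
|j369 + 2.86| = √(369² + 2.86²) = 369
|j369 + 369| = √(369² + 369²) = 521.8
|j369 + 2900| = √(369² + 2900²) = 2923
|G(j369)| = 220 × 388 / (369 × 521.8 × 2923) = 0.00015164
20 log₁₀(0.00015164) = -76.38 dB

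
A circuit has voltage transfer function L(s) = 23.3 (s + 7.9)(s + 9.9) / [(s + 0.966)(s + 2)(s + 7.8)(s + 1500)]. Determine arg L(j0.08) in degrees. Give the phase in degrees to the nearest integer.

∠(j0.08 + 7.9) = arctan(0.08/7.9) = 0.58°
∠(j0.08 + 9.9) = arctan(0.08/9.9) = 0.46°
∠(j0.08 + 0.966) = arctan(0.08/0.966) = 4.73°
∠(j0.08 + 2) = arctan(0.08/2) = 2.29°
∠(j0.08 + 7.8) = arctan(0.08/7.8) = 0.59°
∠(j0.08 + 1500) = arctan(0.08/1500) = 0.00°
∠L(j0.08) = 0.58° + 0.46° − (4.73° + 2.29° + 0.59° + 0.00°) = -6.57°

-7 deg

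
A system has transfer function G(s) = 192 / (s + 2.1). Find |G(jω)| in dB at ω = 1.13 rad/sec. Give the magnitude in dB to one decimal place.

38.1 dB

|j1.13 + 2.1| = √(1.13² + 2.1²) = 2.385
|G(j1.13)| = 192 / 2.385 = 80.513
20 log₁₀(80.513) = 38.12 dB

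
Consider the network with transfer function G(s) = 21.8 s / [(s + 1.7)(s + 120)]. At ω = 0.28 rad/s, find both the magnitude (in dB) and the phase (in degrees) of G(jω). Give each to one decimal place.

|G| = -30.6 dB, ∠G = 80.5 deg

|j0.28| = 0.28
|j0.28 + 1.7| = √(0.28² + 1.7²) = 1.723
|j0.28 + 120| = √(0.28² + 120²) = 120
|G(j0.28)| = 21.8 × 0.28 / (1.723 × 120) = 0.029524
20 log₁₀(0.029524) = -30.60 dB
∠(j0.28) = 90.00°
∠(j0.28 + 1.7) = arctan(0.28/1.7) = 9.35°
∠(j0.28 + 120) = arctan(0.28/120) = 0.13°
∠G(j0.28) = 90.00° − (9.35° + 0.13°) = 80.51°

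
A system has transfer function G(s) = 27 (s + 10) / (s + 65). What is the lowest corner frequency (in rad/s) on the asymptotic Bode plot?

10 rad/s

Break frequencies occur at each pole and zero magnitude: 10 rad/s, 65 rad/s.
The lowest is 10 rad/s.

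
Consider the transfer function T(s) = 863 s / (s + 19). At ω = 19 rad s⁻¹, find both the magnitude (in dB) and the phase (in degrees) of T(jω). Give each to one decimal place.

|T| = 55.7 dB, ∠T = 45.0°

|j19| = 19
|j19 + 19| = √(19² + 19²) = 26.87
|T(j19)| = 863 × 19 / 26.87 = 610.23
20 log₁₀(610.23) = 55.71 dB
∠(j19) = 90.00°
∠(j19 + 19) = arctan(19/19) = 45.00°
∠T(j19) = 90.00° − 45.00° = 45.00°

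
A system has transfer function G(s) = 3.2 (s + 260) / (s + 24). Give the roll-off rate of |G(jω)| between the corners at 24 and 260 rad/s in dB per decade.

In this band the factors already past their corner are: pole at 24; net slope = -20 dB/decade.

-20 dB/decade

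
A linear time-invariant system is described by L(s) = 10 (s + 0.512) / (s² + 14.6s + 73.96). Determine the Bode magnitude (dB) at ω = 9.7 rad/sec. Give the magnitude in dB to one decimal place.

|j9.7 + 0.512| = √(9.7² + 0.512²) = 9.714
|(j9.7)² + 14.6(j9.7) + 73.96| = |-20.13 + j141.62| = 143
|L(j9.7)| = 10 × 9.714 / 143 = 0.67906
20 log₁₀(0.67906) = -3.36 dB

-3.4 dB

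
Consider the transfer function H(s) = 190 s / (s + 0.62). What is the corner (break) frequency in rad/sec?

0.62 rad/sec

The single real pole at s = −0.62 gives a corner at ω = 0.62 rad/sec.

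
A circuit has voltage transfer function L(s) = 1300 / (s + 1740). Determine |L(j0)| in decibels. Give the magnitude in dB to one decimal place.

L(0) = 1300 / 1740 = 0.74713
20 log₁₀(0.74713) = -2.53 dB

-2.5 dB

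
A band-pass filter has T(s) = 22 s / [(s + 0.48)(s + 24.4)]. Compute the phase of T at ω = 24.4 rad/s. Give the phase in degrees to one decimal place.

∠(j24.4) = 90.00°
∠(j24.4 + 0.48) = arctan(24.4/0.48) = 88.87°
∠(j24.4 + 24.4) = arctan(24.4/24.4) = 45.00°
∠T(j24.4) = 90.00° − (88.87° + 45.00°) = -43.87°

-43.9°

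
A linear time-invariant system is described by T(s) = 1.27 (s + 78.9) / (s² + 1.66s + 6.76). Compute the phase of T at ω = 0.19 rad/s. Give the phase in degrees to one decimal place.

-2.5°

∠(j0.19 + 78.9) = arctan(0.19/78.9) = 0.14°
∠[(j0.19)² + 1.66(j0.19) + 6.76] = ∠[6.7239 + j0.3154] = 2.69°
∠T(j0.19) = 0.14° − 2.69° = -2.55°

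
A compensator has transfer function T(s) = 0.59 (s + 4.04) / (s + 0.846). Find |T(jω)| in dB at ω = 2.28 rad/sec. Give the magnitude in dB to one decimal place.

1.0 dB

|j2.28 + 4.04| = √(2.28² + 4.04²) = 4.639
|j2.28 + 0.846| = √(2.28² + 0.846²) = 2.432
|T(j2.28)| = 0.59 × 4.639 / 2.432 = 1.1255
20 log₁₀(1.1255) = 1.03 dB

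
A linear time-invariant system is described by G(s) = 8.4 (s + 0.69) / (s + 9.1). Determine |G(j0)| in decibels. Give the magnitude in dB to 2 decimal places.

-3.92 dB

G(0) = 8.4 × 0.69 / 9.1 = 0.63692
20 log₁₀(0.63692) = -3.918 dB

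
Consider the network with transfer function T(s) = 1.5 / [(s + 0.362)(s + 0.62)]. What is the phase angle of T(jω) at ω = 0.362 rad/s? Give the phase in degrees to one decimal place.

∠(j0.362 + 0.362) = arctan(0.362/0.362) = 45.00°
∠(j0.362 + 0.62) = arctan(0.362/0.62) = 30.28°
∠T(j0.362) = − (45.00° + 30.28°) = -75.28°

-75.3°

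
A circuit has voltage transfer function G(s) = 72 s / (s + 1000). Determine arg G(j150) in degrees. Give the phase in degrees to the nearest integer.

∠(j150) = 90.00°
∠(j150 + 1000) = arctan(150/1000) = 8.53°
∠G(j150) = 90.00° − 8.53° = 81.47°

81°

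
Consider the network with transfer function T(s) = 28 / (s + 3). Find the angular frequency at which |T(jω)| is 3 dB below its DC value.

3 rad/s

For a single-pole low-pass, the −3 dB point is at the pole: ω = 3 rad/s.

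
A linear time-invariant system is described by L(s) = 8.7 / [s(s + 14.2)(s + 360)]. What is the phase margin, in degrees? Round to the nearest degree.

90 deg

Gain crossover: |L(jω)| = 1 at ω ≈ 0.0017 rad/s.
∠L(j0.0017) = −90° − arctan(0.0017/14.2) − arctan(0.0017/360) ≈ -90.01°
PM = 180° + (-90.01°) = 89.99°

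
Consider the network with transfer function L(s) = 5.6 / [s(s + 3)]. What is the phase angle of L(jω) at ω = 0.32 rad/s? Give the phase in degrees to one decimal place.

-96.1°

∠(j0.32 + 3) = arctan(0.32/3) = 6.09°
∠(j0.32) = 90.00°
∠L(j0.32) = − (6.09° + 90.00°) = -96.09°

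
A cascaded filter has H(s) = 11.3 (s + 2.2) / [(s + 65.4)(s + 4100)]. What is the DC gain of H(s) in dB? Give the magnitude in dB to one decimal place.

H(0) = 11.3 × 2.2 / (65.4 × 4100) = 9.2713e-05
20 log₁₀(9.2713e-05) = -80.66 dB

-80.7 dB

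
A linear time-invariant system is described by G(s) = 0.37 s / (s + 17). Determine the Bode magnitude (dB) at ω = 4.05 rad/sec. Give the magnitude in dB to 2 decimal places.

-21.34 dB

|j4.05| = 4.05
|j4.05 + 17| = √(4.05² + 17²) = 17.48
|G(j4.05)| = 0.37 × 4.05 / 17.48 = 0.085747
20 log₁₀(0.085747) = -21.336 dB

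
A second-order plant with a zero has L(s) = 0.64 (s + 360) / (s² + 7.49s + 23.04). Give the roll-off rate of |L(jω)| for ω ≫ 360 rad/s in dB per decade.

-20 dB/decade

With 1 zero and 2 poles, the high-frequency asymptotic slope is 20 × (1 − 2) = -20 dB/decade.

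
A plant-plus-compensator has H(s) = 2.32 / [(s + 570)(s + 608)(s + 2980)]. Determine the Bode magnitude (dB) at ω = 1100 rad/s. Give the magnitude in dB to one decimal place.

|j1100 + 570| = √(1100² + 570²) = 1239
|j1100 + 608| = √(1100² + 608²) = 1257
|j1100 + 2980| = √(1100² + 2980²) = 3177
|H(j1100)| = 2.32 / (1239 × 1257 × 3177) = 4.6904e-10
20 log₁₀(4.6904e-10) = -186.58 dB

-186.6 dB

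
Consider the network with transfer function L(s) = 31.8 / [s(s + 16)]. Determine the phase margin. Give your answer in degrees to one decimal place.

Gain crossover: |L(jω)| = 1 at ω ≈ 1.97 rad s⁻¹.
∠L(j1.97) = −90° − arctan(1.97/16) ≈ -97.03°
PM = 180° + (-97.03°) = 82.97°

83.0 deg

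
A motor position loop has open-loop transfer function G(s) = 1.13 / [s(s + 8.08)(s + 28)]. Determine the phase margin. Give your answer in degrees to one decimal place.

Gain crossover: |G(jω)| = 1 at ω ≈ 0.00499 rad s⁻¹.
∠G(j0.00499) = −90° − arctan(0.00499/8.08) − arctan(0.00499/28) ≈ -90.05°
PM = 180° + (-90.05°) = 89.95°

90.0°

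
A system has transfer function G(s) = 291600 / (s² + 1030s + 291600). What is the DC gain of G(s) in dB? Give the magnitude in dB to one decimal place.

0.0 dB

G(0) = 291600 / 291600 = 1
20 log₁₀(1) = 0.00 dB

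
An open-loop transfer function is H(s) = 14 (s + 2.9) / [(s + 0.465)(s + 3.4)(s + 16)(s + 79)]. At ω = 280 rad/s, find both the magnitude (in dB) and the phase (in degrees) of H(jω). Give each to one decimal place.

|H| = -124.3 dB, ∠H = -250.8°

|j280 + 2.9| = √(280² + 2.9²) = 280
|j280 + 0.465| = √(280² + 0.465²) = 280
|j280 + 3.4| = √(280² + 3.4²) = 280
|j280 + 16| = √(280² + 16²) = 280.5
|j280 + 79| = √(280² + 79²) = 290.9
|H(j280)| = 14 × 280 / (280 × 280 × 280.5 × 290.9) = 6.1278e-07
20 log₁₀(6.1278e-07) = -124.25 dB
∠(j280 + 2.9) = arctan(280/2.9) = 89.41°
∠(j280 + 0.465) = arctan(280/0.465) = 89.90°
∠(j280 + 3.4) = arctan(280/3.4) = 89.30°
∠(j280 + 16) = arctan(280/16) = 86.73°
∠(j280 + 79) = arctan(280/79) = 74.24°
∠H(j280) = 89.41° − (89.90° + 89.30° + 86.73° + 74.24°) = -250.78°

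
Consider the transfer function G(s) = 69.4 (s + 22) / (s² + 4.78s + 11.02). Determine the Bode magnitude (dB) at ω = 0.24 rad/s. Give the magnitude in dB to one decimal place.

|j0.24 + 22| = √(0.24² + 22²) = 22
|(j0.24)² + 4.78(j0.24) + 11.02| = |10.962 + j1.1472| = 11.02
|G(j0.24)| = 69.4 × 22 / 11.02 = 138.53
20 log₁₀(138.53) = 42.83 dB

42.8 dB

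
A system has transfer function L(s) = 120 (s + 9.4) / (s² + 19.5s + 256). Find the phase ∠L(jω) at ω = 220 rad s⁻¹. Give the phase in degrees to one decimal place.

∠(j220 + 9.4) = arctan(220/9.4) = 87.55°
∠[(j220)² + 19.5(j220) + 256] = ∠[-48144 + j4290] = 174.91°
∠L(j220) = 87.55° − 174.91° = -87.35°

-87.4°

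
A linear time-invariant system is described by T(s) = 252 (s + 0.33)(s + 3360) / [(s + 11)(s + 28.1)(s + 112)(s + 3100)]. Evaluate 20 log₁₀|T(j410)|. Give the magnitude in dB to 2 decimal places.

|j410 + 0.33| = √(410² + 0.33²) = 410
|j410 + 3360| = √(410² + 3360²) = 3385
|j410 + 11| = √(410² + 11²) = 410.1
|j410 + 28.1| = √(410² + 28.1²) = 411
|j410 + 112| = √(410² + 112²) = 425
|j410 + 3100| = √(410² + 3100²) = 3127
|T(j410)| = 252 × 410 × 3385 / (410.1 × 411 × 425 × 3127) = 0.0015612
20 log₁₀(0.0015612) = -56.131 dB

-56.13 dB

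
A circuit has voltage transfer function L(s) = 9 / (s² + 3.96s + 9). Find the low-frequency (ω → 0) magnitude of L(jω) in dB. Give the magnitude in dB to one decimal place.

L(0) = 9 / 9 = 1
20 log₁₀(1) = 0.00 dB

0.0 dB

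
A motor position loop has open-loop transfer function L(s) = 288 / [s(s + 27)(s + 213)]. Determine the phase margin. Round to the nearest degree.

90°

Gain crossover: |L(jω)| = 1 at ω ≈ 0.0501 rad/s.
∠L(j0.0501) = −90° − arctan(0.0501/27) − arctan(0.0501/213) ≈ -90.12°
PM = 180° + (-90.12°) = 89.88°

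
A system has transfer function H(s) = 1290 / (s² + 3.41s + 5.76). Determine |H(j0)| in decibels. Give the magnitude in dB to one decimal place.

47.0 dB

H(0) = 1290 / 5.76 = 223.96
20 log₁₀(223.96) = 47.00 dB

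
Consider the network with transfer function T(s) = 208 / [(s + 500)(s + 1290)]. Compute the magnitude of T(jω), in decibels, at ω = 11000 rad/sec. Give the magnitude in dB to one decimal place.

-115.4 dB

|j11000 + 500| = √(11000² + 500²) = 1.101e+04
|j11000 + 1290| = √(11000² + 1290²) = 1.108e+04
|T(j11000)| = 208 / (1.101e+04 × 1.108e+04) = 1.7055e-06
20 log₁₀(1.7055e-06) = -115.36 dB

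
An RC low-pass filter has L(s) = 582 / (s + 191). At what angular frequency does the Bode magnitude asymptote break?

191 rad/s

The single real pole at s = −191 gives a corner at ω = 191 rad/s.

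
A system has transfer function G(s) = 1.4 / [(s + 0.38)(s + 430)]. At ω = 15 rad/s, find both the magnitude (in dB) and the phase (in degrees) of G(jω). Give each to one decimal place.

|G| = -73.3 dB, ∠G = -90.5 deg

|j15 + 0.38| = √(15² + 0.38²) = 15
|j15 + 430| = √(15² + 430²) = 430.3
|G(j15)| = 1.4 / (15 × 430.3) = 0.00021685
20 log₁₀(0.00021685) = -73.28 dB
∠(j15 + 0.38) = arctan(15/0.38) = 88.55°
∠(j15 + 430) = arctan(15/430) = 2.00°
∠G(j15) = − (88.55° + 2.00°) = -90.55°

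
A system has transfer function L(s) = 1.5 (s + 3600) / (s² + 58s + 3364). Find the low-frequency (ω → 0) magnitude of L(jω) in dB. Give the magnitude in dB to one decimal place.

L(0) = 1.5 × 3600 / 3364 = 1.6052
20 log₁₀(1.6052) = 4.11 dB

4.1 dB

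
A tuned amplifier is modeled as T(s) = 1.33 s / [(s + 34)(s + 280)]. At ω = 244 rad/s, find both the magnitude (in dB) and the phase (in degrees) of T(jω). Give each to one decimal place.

|j244| = 244
|j244 + 34| = √(244² + 34²) = 246.4
|j244 + 280| = √(244² + 280²) = 371.4
|T(j244)| = 1.33 × 244 / (246.4 × 371.4) = 0.0035468
20 log₁₀(0.0035468) = -49.00 dB
∠(j244) = 90.00°
∠(j244 + 34) = arctan(244/34) = 82.07°
∠(j244 + 280) = arctan(244/280) = 41.07°
∠T(j244) = 90.00° − (82.07° + 41.07°) = -33.14°

|T| = -49.0 dB, ∠T = -33.1°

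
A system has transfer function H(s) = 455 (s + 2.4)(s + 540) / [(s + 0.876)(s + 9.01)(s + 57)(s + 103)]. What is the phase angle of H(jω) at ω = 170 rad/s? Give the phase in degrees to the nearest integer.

-200°

∠(j170 + 2.4) = arctan(170/2.4) = 89.19°
∠(j170 + 540) = arctan(170/540) = 17.47°
∠(j170 + 0.876) = arctan(170/0.876) = 89.70°
∠(j170 + 9.01) = arctan(170/9.01) = 86.97°
∠(j170 + 57) = arctan(170/57) = 71.46°
∠(j170 + 103) = arctan(170/103) = 58.79°
∠H(j170) = 89.19° + 17.47° − (89.70° + 86.97° + 71.46° + 58.79°) = -200.26°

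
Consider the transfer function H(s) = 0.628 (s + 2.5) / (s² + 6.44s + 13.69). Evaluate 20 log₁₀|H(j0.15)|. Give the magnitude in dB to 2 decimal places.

|j0.15 + 2.5| = √(0.15² + 2.5²) = 2.504
|(j0.15)² + 6.44(j0.15) + 13.69| = |13.667 + j0.966| = 13.7
|H(j0.15)| = 0.628 × 2.504 / 13.7 = 0.11479
20 log₁₀(0.11479) = -18.802 dB

-18.80 dB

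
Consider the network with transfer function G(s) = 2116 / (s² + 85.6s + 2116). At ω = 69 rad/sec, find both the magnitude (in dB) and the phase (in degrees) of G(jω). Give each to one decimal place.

|(j69)² + 85.6(j69) + 2116| = |-2645 + j5906.4| = 6472
|G(j69)| = 2116 / 6472 = 0.32697
20 log₁₀(0.32697) = -9.71 dB
∠[(j69)² + 85.6(j69) + 2116] = ∠[-2645 + j5906.4] = 114.12°
∠G(j69) = −114.12° = -114.12°

|G| = -9.7 dB, ∠G = -114.1°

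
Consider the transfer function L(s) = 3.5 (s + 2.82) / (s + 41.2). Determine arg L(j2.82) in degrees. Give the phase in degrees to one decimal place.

41.1°

∠(j2.82 + 2.82) = arctan(2.82/2.82) = 45.00°
∠(j2.82 + 41.2) = arctan(2.82/41.2) = 3.92°
∠L(j2.82) = 45.00° − 3.92° = 41.08°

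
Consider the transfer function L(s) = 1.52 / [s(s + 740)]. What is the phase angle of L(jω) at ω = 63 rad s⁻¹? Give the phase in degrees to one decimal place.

∠(j63 + 740) = arctan(63/740) = 4.87°
∠(j63) = 90.00°
∠L(j63) = − (4.87° + 90.00°) = -94.87°

-94.9°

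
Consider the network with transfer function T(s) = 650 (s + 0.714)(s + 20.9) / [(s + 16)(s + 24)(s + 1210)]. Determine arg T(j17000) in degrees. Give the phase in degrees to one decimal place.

∠(j17000 + 0.714) = arctan(17000/0.714) = 90.00°
∠(j17000 + 20.9) = arctan(17000/20.9) = 89.93°
∠(j17000 + 16) = arctan(17000/16) = 89.95°
∠(j17000 + 24) = arctan(17000/24) = 89.92°
∠(j17000 + 1210) = arctan(17000/1210) = 85.93°
∠T(j17000) = 90.00° + 89.93° − (89.95° + 89.92° + 85.93°) = -85.87°

-85.9°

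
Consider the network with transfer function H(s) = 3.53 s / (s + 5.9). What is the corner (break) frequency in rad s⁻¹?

The single real pole at s = −5.9 gives a corner at ω = 5.9 rad s⁻¹.

5.9 rad s⁻¹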